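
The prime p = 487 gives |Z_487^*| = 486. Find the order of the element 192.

486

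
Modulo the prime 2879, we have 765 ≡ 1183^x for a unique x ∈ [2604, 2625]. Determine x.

2609

Compute 1183^2604 mod 2879 = 1191, then multiply by 1183 repeatedly:
  1183^2604=1191  1183^2605=1122  1183^2606=107  1183^2607=2784  1183^2608=2775
  1183^2609=765
Found 765 at exponent 2609.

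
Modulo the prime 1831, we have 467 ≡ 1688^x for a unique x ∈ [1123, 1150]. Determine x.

Compute 1688^1123 mod 1831 = 821, then multiply by 1688 repeatedly:
  1688^1123=821  1688^1124=1612  1688^1125=190  1688^1126=295  1688^1127=1759
  1688^1128=1141  1688^1129=1627  1688^1130=1707  1688^1131=1253  1688^1132=259
  1688^1133=1414  1688^1134=1039  1688^1135=1565  1688^1136=1418  1688^1137=467
Found 467 at exponent 1137.

1137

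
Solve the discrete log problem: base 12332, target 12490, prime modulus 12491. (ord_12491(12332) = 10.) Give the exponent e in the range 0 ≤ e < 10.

5

Successive powers of 12332 modulo 12491:
  12332^0=1  12332^1=12332  12332^2=299  12332^3=2423  12332^4=1964  12332^5=12490
So 12332^5 ≡ 12490 (mod 12491), giving e = 5.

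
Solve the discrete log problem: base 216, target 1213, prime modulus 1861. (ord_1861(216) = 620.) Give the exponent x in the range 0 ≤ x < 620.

317

Baby-step giant-step with m = ceil(sqrt(620)) = 25.
Baby table (216^j mod 1861 for j=0..24):
  0:1  1:216  2:131  3:381  4:412  5:1525  6:3  7:648
  8:393  9:1143  10:1236  11:853  12:9  13:83  14:1179  15:1568
  16:1847  17:698  18:27  19:249  20:1676  21:982  22:1819  23:233
  24:81
Giant step factor: 216^(-25) ≡ 573 (mod 1861).
Scan 1213·573^i mod 1861 for i = 0, 1, …:
  i=0: 1213   i=1: 896   i=2: 1633   i=3: 1487
  i=4: 1574   i=5: 1178   i=6: 1312   i=7: 1793
  i=8: 117   i=9: 45   i=10: 1592   i=11: 326
  i=12: 698
Match at i=12, j=17: x = 12·25 + 17 = 317.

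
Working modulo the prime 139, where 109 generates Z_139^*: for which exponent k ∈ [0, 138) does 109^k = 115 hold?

Baby-step giant-step with m = ceil(sqrt(138)) = 12.
Baby table (109^j mod 139 for j=0..11):
  0:1  1:109  2:66  3:105  4:47  5:119  6:44  7:70
  8:124  9:33  10:122  11:93
Giant step factor: 109^(-12) ≡ 125 (mod 139).
Scan 115·125^i mod 139 for i = 0, 1, …:
  i=0: 115   i=1: 58   i=2: 22   i=3: 109
Match at i=3, j=1: k = 3·12 + 1 = 37.

37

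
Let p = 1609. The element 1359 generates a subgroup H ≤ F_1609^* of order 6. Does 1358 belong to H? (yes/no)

yes

1358 ∈ ⟨1359⟩ iff 1358^6 ≡ 1 (mod 1609), since |⟨1359⟩| = 6.
1358^6 mod 1609 = 1.
Since 1 = 1, 1358 lies in the subgroup.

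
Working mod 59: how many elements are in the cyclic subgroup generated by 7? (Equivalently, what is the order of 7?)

29

The order of 7 must divide p − 1 = 58 = 2 · 29.
Divisors: 1, 2, 29, 58.
Check each in increasing order: 7^1 ≡ 7;  7^2 ≡ 49;  7^29 ≡ 1.
Smallest exponent giving 1 is 29.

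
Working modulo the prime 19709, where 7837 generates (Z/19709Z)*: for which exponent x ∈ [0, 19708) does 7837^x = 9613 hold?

18469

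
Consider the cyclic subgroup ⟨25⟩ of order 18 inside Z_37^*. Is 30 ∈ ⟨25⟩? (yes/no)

30 ∈ ⟨25⟩ iff 30^18 ≡ 1 (mod 37), since |⟨25⟩| = 18.
30^18 mod 37 = 1.
Since 1 = 1, 30 lies in the subgroup.

yes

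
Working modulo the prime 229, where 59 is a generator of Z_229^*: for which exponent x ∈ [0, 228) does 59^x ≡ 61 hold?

204

Baby-step giant-step with m = ceil(sqrt(228)) = 16.
Baby table (59^j mod 229 for j=0..15):
  0:1  1:59  2:46  3:195  4:55  5:39  6:11  7:191
  8:48  9:84  10:147  11:200  12:121  13:40  14:70  15:8
Giant step factor: 59^(-16) ≡ 180 (mod 229).
Scan 61·180^i mod 229 for i = 0, 1, …:
  i=0: 61   i=1: 217   i=2: 130   i=3: 42
  i=4: 3   i=5: 82   i=6: 104   i=7: 171
  i=8: 94   i=9: 203   i=10: 129   i=11: 91
  i=12: 121
Match at i=12, j=12: x = 12·16 + 12 = 204.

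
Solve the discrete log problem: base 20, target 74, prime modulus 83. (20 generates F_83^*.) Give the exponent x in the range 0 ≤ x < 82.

Baby-step giant-step with m = ceil(sqrt(82)) = 10.
Baby table (20^j mod 83 for j=0..9):
  0:1  1:20  2:68  3:32  4:59  5:18  6:28  7:62
  8:78  9:66
Giant step factor: 20^(-10) ≡ 31 (mod 83).
Scan 74·31^i mod 83 for i = 0, 1, …:
  i=0: 74   i=1: 53   i=2: 66
Match at i=2, j=9: x = 2·10 + 9 = 29.

29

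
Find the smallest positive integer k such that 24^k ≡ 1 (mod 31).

The order of 24 must divide p − 1 = 30 = 2 · 3 · 5.
Divisors: 1, 2, 3, 5, 6, 10, 15, 30.
Check each in increasing order: 24^1 ≡ 24;  24^2 ≡ 18;  24^3 ≡ 29;  24^5 ≡ 26;  24^6 ≡ 4;  24^10 ≡ 25;  24^15 ≡ 30;  24^30 ≡ 1.
Smallest exponent giving 1 is 30.

30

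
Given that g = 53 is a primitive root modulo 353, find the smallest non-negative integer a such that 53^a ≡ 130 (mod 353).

Baby-step giant-step with m = ceil(sqrt(352)) = 19.
Baby table (53^j mod 353 for j=0..18):
  0:1  1:53  2:338  3:264  4:225  5:276  6:155  7:96
  8:146  9:325  10:281  11:67  12:21  13:54  14:38  15:249
  16:136  17:148  18:78
Giant step factor: 53^(-19) ≡ 308 (mod 353).
Scan 130·308^i mod 353 for i = 0, 1, …:
  i=0: 130   i=1: 151   i=2: 265   i=3: 77
  i=4: 65   i=5: 252   i=6: 309   i=7: 215
  i=8: 209   i=9: 126   i=10: 331   i=11: 284
  i=12: 281
Match at i=12, j=10: a = 12·19 + 10 = 238.

238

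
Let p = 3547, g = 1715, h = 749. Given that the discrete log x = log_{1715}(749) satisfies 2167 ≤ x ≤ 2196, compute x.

Compute 1715^2167 mod 3547 = 1548, then multiply by 1715 repeatedly:
  1715^2167=1548  1715^2168=1664  1715^2169=1972  1715^2170=1689  1715^2171=2283
  1715^2172=3004  1715^2173=1616  1715^2174=1233  1715^2175=583  1715^2176=3138
  1715^2177=871  1715^2178=478  1715^2179=413  1715^2180=2442  1715^2181=2570
  1715^2182=2176  1715^2183=396  1715^2184=1663  1715^2185=257  1715^2186=927
  1715^2187=749
Found 749 at exponent 2187.

2187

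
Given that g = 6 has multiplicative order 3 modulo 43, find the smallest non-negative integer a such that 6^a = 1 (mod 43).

0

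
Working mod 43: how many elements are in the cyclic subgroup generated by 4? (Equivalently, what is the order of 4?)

7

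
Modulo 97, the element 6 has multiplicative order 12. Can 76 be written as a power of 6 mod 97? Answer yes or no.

⟨6⟩ has order 12; its elements mod 97 are {1, 6, 16, 22, 35, 36, 61, 62, 75, 81, 91, 96}.
76 is not in this set.

no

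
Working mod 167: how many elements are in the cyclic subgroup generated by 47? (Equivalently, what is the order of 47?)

The order of 47 must divide p − 1 = 166 = 2 · 83.
Divisors: 1, 2, 83, 166.
Check each in increasing order: 47^1 ≡ 47;  47^2 ≡ 38;  47^83 ≡ 1.
Smallest exponent giving 1 is 83.

83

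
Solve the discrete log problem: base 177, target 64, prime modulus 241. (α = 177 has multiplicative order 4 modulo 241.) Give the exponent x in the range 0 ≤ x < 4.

3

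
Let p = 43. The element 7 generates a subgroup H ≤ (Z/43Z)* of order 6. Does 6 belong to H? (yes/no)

yes

⟨7⟩ has order 6; its elements mod 43 are {1, 6, 7, 36, 37, 42}.
6 is in this set.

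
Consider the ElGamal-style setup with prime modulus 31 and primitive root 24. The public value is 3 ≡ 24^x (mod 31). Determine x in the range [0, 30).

Successive powers of 24 modulo 31:
  24^0=1  24^1=24  24^2=18  24^3=29  24^4=14  24^5=26
  24^6=4  24^7=3
So 24^7 ≡ 3 (mod 31), giving x = 7.

7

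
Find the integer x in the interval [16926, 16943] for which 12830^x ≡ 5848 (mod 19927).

Compute 12830^16926 mod 19927 = 13647, then multiply by 12830 repeatedly:
  12830^16926=13647  12830^16927=12388  12830^16928=288  12830^16929=8545  12830^16930=13923
  12830^16931=6462  12830^16932=11140  12830^16933=9756  12830^16934=7993  12830^16935=5848
Found 5848 at exponent 16935.

16935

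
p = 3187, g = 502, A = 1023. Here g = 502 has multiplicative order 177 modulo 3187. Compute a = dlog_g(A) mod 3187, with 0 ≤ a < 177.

159

Baby-step giant-step with m = ceil(sqrt(177)) = 14.
Baby table (502^j mod 3187 for j=0..13):
  0:1  1:502  2:231  3:1230  4:2369  5:487  6:2262  7:952
  8:3041  9:9  10:1331  11:2079  12:1509  13:2199
Giant step factor: 502^(-14) ≡ 1367 (mod 3187).
Scan 1023·1367^i mod 3187 for i = 0, 1, …:
  i=0: 1023   i=1: 2535   i=2: 1076   i=3: 1685
  i=4: 2381   i=5: 900   i=6: 118   i=7: 1956
  i=8: 3146   i=9: 1319   i=10: 2418   i=11: 487
Match at i=11, j=5: a = 11·14 + 5 = 159.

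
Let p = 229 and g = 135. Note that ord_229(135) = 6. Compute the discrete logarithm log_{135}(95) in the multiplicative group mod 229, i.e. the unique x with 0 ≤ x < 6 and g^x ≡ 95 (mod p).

5

Successive powers of 135 modulo 229:
  135^0=1  135^1=135  135^2=134  135^3=228  135^4=94  135^5=95
So 135^5 ≡ 95 (mod 229), giving x = 5.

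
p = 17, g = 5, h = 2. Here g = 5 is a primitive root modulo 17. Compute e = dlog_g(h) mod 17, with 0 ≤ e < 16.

Successive powers of 5 modulo 17:
  5^0=1  5^1=5  5^2=8  5^3=6  5^4=13  5^5=14
  5^6=2
So 5^6 ≡ 2 (mod 17), giving e = 6.

6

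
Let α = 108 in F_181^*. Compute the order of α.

18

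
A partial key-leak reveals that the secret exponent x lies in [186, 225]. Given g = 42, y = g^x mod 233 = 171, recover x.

190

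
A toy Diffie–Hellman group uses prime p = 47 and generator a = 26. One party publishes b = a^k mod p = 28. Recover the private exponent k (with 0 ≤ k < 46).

42

Baby-step giant-step with m = ceil(sqrt(46)) = 7.
Baby table (26^j mod 47 for j=0..6):
  0:1  1:26  2:18  3:45  4:42  5:11  6:4
Giant step factor: 26^(-7) ≡ 33 (mod 47).
Scan 28·33^i mod 47 for i = 0, 1, …:
  i=0: 28   i=1: 31   i=2: 36   i=3: 13
  i=4: 6   i=5: 10   i=6: 1
Match at i=6, j=0: k = 6·7 + 0 = 42.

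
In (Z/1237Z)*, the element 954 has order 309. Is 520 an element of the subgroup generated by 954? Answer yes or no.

520 ∈ ⟨954⟩ iff 520^309 ≡ 1 (mod 1237), since |⟨954⟩| = 309.
520^309 mod 1237 = 691.
Since 691 ≠ 1, 520 does not lie in the subgroup.

no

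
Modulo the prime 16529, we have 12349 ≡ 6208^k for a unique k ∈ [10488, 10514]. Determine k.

10488

Compute 6208^10488 mod 16529 = 12349, then multiply by 6208 repeatedly:
  6208^10488=12349
Found 12349 at exponent 10488.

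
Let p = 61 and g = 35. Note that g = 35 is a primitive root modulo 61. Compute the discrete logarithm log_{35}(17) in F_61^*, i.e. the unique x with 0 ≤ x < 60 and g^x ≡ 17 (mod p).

37

Baby-step giant-step with m = ceil(sqrt(60)) = 8.
Baby table (35^j mod 61 for j=0..7):
  0:1  1:35  2:5  3:53  4:25  5:21  6:3  7:44
Giant step factor: 35^(-8) ≡ 57 (mod 61).
Scan 17·57^i mod 61 for i = 0, 1, …:
  i=0: 17   i=1: 54   i=2: 28   i=3: 10
  i=4: 21
Match at i=4, j=5: x = 4·8 + 5 = 37.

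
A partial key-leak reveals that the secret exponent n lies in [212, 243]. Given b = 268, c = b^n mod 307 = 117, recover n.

Compute 268^212 mod 307 = 83, then multiply by 268 repeatedly:
  268^212=83  268^213=140  268^214=66  268^215=189  268^216=304
  268^217=117
Found 117 at exponent 217.

217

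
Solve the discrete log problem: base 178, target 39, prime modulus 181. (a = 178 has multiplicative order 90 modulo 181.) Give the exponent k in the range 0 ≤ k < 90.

20

Baby-step giant-step with m = ceil(sqrt(90)) = 10.
Baby table (178^j mod 181 for j=0..9):
  0:1  1:178  2:9  3:154  4:81  5:119  6:5  7:166
  8:45  9:46
Giant step factor: 178^(-10) ≡ 80 (mod 181).
Scan 39·80^i mod 181 for i = 0, 1, …:
  i=0: 39   i=1: 43   i=2: 1
Match at i=2, j=0: k = 2·10 + 0 = 20.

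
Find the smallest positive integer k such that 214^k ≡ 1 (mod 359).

179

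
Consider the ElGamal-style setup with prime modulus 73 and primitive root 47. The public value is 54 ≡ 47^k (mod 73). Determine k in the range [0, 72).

38

Baby-step giant-step with m = ceil(sqrt(72)) = 9.
Baby table (47^j mod 73 for j=0..8):
  0:1  1:47  2:19  3:17  4:69  5:31  6:70  7:5
  8:16
Giant step factor: 47^(-9) ≡ 10 (mod 73).
Scan 54·10^i mod 73 for i = 0, 1, …:
  i=0: 54   i=1: 29   i=2: 71   i=3: 53
  i=4: 19
Match at i=4, j=2: k = 4·9 + 2 = 38.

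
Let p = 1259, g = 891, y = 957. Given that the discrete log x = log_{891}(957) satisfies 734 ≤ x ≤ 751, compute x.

Compute 891^734 mod 1259 = 335, then multiply by 891 repeatedly:
  891^734=335  891^735=102  891^736=234  891^737=759  891^738=186
  891^739=797  891^740=51  891^741=117  891^742=1009  891^743=93
  891^744=1028  891^745=655  891^746=688  891^747=1134  891^748=676
  891^749=514  891^750=957
Found 957 at exponent 750.

750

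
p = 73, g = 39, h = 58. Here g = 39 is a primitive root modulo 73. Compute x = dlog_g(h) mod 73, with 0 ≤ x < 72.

35

Baby-step giant-step with m = ceil(sqrt(72)) = 9.
Baby table (39^j mod 73 for j=0..8):
  0:1  1:39  2:61  3:43  4:71  5:68  6:24  7:60
  8:4
Giant step factor: 39^(-9) ≡ 22 (mod 73).
Scan 58·22^i mod 73 for i = 0, 1, …:
  i=0: 58   i=1: 35   i=2: 40   i=3: 4
Match at i=3, j=8: x = 3·9 + 8 = 35.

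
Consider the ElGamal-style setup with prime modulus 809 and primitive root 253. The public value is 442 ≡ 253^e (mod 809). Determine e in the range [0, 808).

Baby-step giant-step with m = ceil(sqrt(808)) = 29.
Baby table (253^j mod 809 for j=0..28):
  0:1  1:253  2:98  3:524  4:705  5:385  6:325  7:516
  8:299  9:410  10:178  11:539  12:455  13:237  14:95  15:574
  16:411  17:431  18:637  19:170  20:133  21:480  22:90  23:118
  24:730  25:238  26:348  27:672  28:126
Giant step factor: 253^(-29) ≡ 381 (mod 809).
Scan 442·381^i mod 809 for i = 0, 1, …:
  i=0: 442   i=1: 130   i=2: 181   i=3: 196
  i=4: 248   i=5: 644   i=6: 237
Match at i=6, j=13: e = 6·29 + 13 = 187.

187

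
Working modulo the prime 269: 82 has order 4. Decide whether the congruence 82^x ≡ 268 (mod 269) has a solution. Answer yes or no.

268 ∈ ⟨82⟩ iff 268^4 ≡ 1 (mod 269), since |⟨82⟩| = 4.
268^4 mod 269 = 1.
Since 1 = 1, 268 lies in the subgroup.

yes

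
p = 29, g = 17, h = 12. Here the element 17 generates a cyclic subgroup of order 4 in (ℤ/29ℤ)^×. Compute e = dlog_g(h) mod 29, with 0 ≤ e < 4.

Successive powers of 17 modulo 29:
  17^0=1  17^1=17  17^2=28  17^3=12
So 17^3 ≡ 12 (mod 29), giving e = 3.

3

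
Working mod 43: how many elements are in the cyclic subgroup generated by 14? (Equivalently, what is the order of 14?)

The order of 14 must divide p − 1 = 42 = 2 · 3 · 7.
Divisors: 1, 2, 3, 6, 7, 14, 21, 42.
Check each in increasing order: 14^1 ≡ 14;  14^2 ≡ 24;  14^3 ≡ 35;  14^6 ≡ 21;  14^7 ≡ 36;  14^14 ≡ 6;  14^21 ≡ 1.
Smallest exponent giving 1 is 21.

21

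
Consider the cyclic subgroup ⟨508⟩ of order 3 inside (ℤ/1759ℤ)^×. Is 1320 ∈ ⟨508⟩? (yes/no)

⟨508⟩ has order 3; its elements mod 1759 are {1, 508, 1250}.
1320 is not in this set.

no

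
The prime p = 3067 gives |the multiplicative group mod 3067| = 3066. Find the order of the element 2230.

511

The order of 2230 must divide p − 1 = 3066 = 2 · 3 · 7 · 73.
Divisors: 1, 2, 3, 6, 7, 14, 21, 42, 73, 146, 219, 438, 511, 1022, 1533, 3066.
Check each in increasing order: 2230^1 ≡ 2230;  2230^2 ≡ 1293;  2230^3 ≡ 410;  2230^6 ≡ 2482;  2230^7 ≡ 1992;  2230^14 ≡ 2433;  2230^21 ≡ 676;  2230^42 ≡ 3060;  2230^73 ≡ 1526;  2230^146 ≡ 823;  2230^219 ≡ 1495;  2230^438 ≡ 2249;  2230^511 ≡ 1.
Smallest exponent giving 1 is 511.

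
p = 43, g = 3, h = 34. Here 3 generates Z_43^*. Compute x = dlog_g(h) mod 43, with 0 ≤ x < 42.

23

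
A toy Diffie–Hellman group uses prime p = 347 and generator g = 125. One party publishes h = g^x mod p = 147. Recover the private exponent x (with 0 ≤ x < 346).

Baby-step giant-step with m = ceil(sqrt(346)) = 19.
Baby table (125^j mod 347 for j=0..18):
  0:1  1:125  2:10  3:209  4:100  5:8  6:306  7:80
  8:284  9:106  10:64  11:19  12:293  13:190  14:154  15:165
  16:152  17:262  18:132
Giant step factor: 125^(-19) ≡ 238 (mod 347).
Scan 147·238^i mod 347 for i = 0, 1, …:
  i=0: 147   i=1: 286   i=2: 56   i=3: 142
  i=4: 137   i=5: 335   i=6: 267   i=7: 45
  i=8: 300   i=9: 265     …   i=14: 120
  i=15: 106
Match at i=15, j=9: x = 15·19 + 9 = 294.

294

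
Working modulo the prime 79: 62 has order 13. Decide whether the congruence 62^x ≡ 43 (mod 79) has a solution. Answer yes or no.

no

⟨62⟩ has order 13; its elements mod 79 are {1, 8, 10, 18, 21, 22, 38, 46, 52, 62, 64, 65, 67}.
43 is not in this set.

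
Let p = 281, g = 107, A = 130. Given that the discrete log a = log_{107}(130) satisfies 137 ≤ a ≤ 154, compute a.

Compute 107^137 mod 281 = 269, then multiply by 107 repeatedly:
  107^137=269  107^138=121  107^139=21  107^140=280  107^141=174
  107^142=72  107^143=117  107^144=155  107^145=6  107^146=80
  107^147=130
Found 130 at exponent 147.

147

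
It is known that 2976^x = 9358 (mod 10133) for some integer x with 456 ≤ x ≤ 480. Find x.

473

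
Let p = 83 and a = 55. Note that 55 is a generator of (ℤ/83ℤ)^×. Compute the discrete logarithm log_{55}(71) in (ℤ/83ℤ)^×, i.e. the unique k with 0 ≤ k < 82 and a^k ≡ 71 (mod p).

Baby-step giant-step with m = ceil(sqrt(82)) = 10.
Baby table (55^j mod 83 for j=0..9):
  0:1  1:55  2:37  3:43  4:41  5:14  6:23  7:20
  8:21  9:76
Giant step factor: 55^(-10) ≡ 36 (mod 83).
Scan 71·36^i mod 83 for i = 0, 1, …:
  i=0: 71   i=1: 66   i=2: 52   i=3: 46
  i=4: 79   i=5: 22   i=6: 45   i=7: 43
Match at i=7, j=3: k = 7·10 + 3 = 73.

73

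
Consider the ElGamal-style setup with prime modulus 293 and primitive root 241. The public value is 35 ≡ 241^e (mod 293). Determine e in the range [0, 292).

290

Baby-step giant-step with m = ceil(sqrt(292)) = 18.
Baby table (241^j mod 293 for j=0..17):
  0:1  1:241  2:67  3:32  4:94  5:93  6:145  7:78
  8:46  9:245  10:152  11:7  12:222  13:176  14:224  15:72
  16:65  17:136
Giant step factor: 241^(-18) ≡ 271 (mod 293).
Scan 35·271^i mod 293 for i = 0, 1, …:
  i=0: 35   i=1: 109   i=2: 239   i=3: 16
  i=4: 234   i=5: 126   i=6: 158   i=7: 40
  i=8: 292   i=9: 22     …   i=15: 250
  i=16: 67
Match at i=16, j=2: e = 16·18 + 2 = 290.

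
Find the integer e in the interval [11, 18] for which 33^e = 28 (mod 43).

11

Compute 33^11 mod 43 = 28, then multiply by 33 repeatedly:
  33^11=28
Found 28 at exponent 11.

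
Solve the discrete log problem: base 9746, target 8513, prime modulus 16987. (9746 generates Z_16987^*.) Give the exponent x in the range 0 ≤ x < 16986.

8066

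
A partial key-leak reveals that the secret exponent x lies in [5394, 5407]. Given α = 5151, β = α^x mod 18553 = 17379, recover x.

5404

Compute 5151^5394 mod 18553 = 5278, then multiply by 5151 repeatedly:
  5151^5394=5278  5151^5395=6833  5151^5396=1742  5151^5397=11943  5151^5398=15198
  5151^5399=9791  5151^5400=6387  5151^5401=4968  5151^5402=5581  5151^5403=9134
  5151^5404=17379
Found 17379 at exponent 5404.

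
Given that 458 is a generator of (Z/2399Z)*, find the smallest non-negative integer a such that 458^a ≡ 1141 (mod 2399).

268

Baby-step giant-step with m = ceil(sqrt(2398)) = 49.
Baby table (458^j mod 2399 for j=0..48):
  0:1  1:458  2:1051  3:1558  4:1061  5:1340  6:1975  7:127
  8:590  9:1532  10:1148  11:403  12:2250  13:1329  14:1735  15:561
  16:245  17:1856  18:802  19:269  20:853  21:2036  22:1676  23:2327
  24:610  25:1096  26:577  27:376  28:1879  29:1740  30:452  31:702
  32:50  33:1309  34:2171  35:1132  36:272  37:2227  38:391  39:1552
  40:712  41:2231  42:2223  43:958  44:2146  45:1677  46:386  47:1661
  48:255
Giant step factor: 458^(-49) ≡ 1882 (mod 2399).
Scan 1141·1882^i mod 2399 for i = 0, 1, …:
  i=0: 1141   i=1: 257   i=2: 1475   i=3: 307
  i=4: 2014   i=5: 2327
Match at i=5, j=23: a = 5·49 + 23 = 268.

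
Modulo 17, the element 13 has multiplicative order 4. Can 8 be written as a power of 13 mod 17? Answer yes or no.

no

8 ∈ ⟨13⟩ iff 8^4 ≡ 1 (mod 17), since |⟨13⟩| = 4.
8^4 mod 17 = 16.
Since 16 ≠ 1, 8 does not lie in the subgroup.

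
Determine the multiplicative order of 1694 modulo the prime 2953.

The order of 1694 must divide p − 1 = 2952 = 2^3 · 3^2 · 41.
Divisors: 1, 2, 3, 4, 6, 8, 9, 12, 18, 24, 36, 41, 72, 82, 123, 164, 246, 328, 369, 492, 738, 984, 1476, 2952.
Check each in increasing order: 1694^1 ≡ 1694;  1694^2 ≡ 2273;  1694^3 ≡ 2703;  1694^4 ≡ 1732;  1694^6 ≡ 487;  1694^8 ≡ 2529;  1694^9 ≡ 2276;  1694^12 ≡ 929;  1694^18 ≡ 614;  1694^24 ≡ 765;  1694^36 ≡ 1965;  1694^41 ≡ 734;  1694^72 ≡ 1654;  1694^82 ≡ 1310;  1694^123 ≡ 1815;  1694^164 ≡ 407;  1694^246 ≡ 1630;  1694^328 ≡ 281;  1694^369 ≡ 2497;  1694^492 ≡ 2153;  1694^738 ≡ 1226;  1694^984 ≡ 2152;  1694^1476 ≡ 2952;  1694^2952 ≡ 1.
Smallest exponent giving 1 is 2952.

2952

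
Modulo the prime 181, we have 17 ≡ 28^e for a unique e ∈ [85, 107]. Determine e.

95

Compute 28^85 mod 181 = 32, then multiply by 28 repeatedly:
  28^85=32  28^86=172  28^87=110  28^88=3  28^89=84
  28^90=180  28^91=153  28^92=121  28^93=130  28^94=20
  28^95=17
Found 17 at exponent 95.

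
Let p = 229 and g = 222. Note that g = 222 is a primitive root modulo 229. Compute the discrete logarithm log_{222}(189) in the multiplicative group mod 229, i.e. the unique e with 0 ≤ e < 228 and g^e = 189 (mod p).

Baby-step giant-step with m = ceil(sqrt(228)) = 16.
Baby table (222^j mod 229 for j=0..15):
  0:1  1:222  2:49  3:115  4:111  5:139  6:172  7:170
  8:184  9:86  10:85  11:92  12:43  13:157  14:46  15:136
Giant step factor: 222^(-16) ≡ 159 (mod 229).
Scan 189·159^i mod 229 for i = 0, 1, …:
  i=0: 189   i=1: 52   i=2: 24   i=3: 152
  i=4: 123   i=5: 92
Match at i=5, j=11: e = 5·16 + 11 = 91.

91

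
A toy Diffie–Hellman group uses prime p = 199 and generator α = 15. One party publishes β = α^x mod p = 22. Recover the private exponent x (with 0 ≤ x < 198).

193

Baby-step giant-step with m = ceil(sqrt(198)) = 15.
Baby table (15^j mod 199 for j=0..14):
  0:1  1:15  2:26  3:191  4:79  5:190  6:64  7:164
  8:72  9:85  10:81  11:21  12:116  13:148  14:31
Giant step factor: 15^(-15) ≡ 101 (mod 199).
Scan 22·101^i mod 199 for i = 0, 1, …:
  i=0: 22   i=1: 33   i=2: 149   i=3: 124
  i=4: 186   i=5: 80   i=6: 120   i=7: 180
  i=8: 71   i=9: 7   i=10: 110   i=11: 165
  i=12: 148
Match at i=12, j=13: x = 12·15 + 13 = 193.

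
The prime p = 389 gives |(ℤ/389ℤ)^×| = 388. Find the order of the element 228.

The order of 228 must divide p − 1 = 388 = 2^2 · 97.
Divisors: 1, 2, 4, 97, 194, 388.
Check each in increasing order: 228^1 ≡ 228;  228^2 ≡ 247;  228^4 ≡ 325;  228^97 ≡ 274;  228^194 ≡ 388;  228^388 ≡ 1.
Smallest exponent giving 1 is 388.

388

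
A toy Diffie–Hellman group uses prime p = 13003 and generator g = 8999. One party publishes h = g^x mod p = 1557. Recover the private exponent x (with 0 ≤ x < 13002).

Baby-step giant-step with m = ceil(sqrt(13002)) = 115.
Baby table (8999^j mod 13003 for j=0..114):
  0:1  1:8999  2:12320  3:4102  4:11384  5:6982  6:522  7:3395
  8:7558  9:8752  10:77  11:3764  12:12424  13:3782  14:5367  15:4491
  16:1185  17:1355  18:9834  19:10751  20:5929  21:3762  22:7429  23:5148
  24:10166  25:7729  26:224  27:311  28:3044  29:8638  30:1428  31:3608
  32:12904  33:6306  34:2602  35:9998  36:4245  37:10944  38:334  39:1973
  40:5932  41:4753  42:5380  43:4451  44:5309  45:2669  46:1790  47:10496
  48:12715  49:8888  50:1659  51:1897  52:11167  53:4649  54:5700  55:10468
  56:7800  57:2006  58:3830  59:8220  60:10716  61:3036  62:1661  63:6892
  64:9801  65:12853  66:2462  67:11429  68:8844  69:8796  70:5943  71:12721
  72:10870  73:10564  74:503  75:1453  76:7532  77:8832  78:4832  79:1136
  80:2506  81:4292  82:4798  83:7242  84:12725  85:7857  86:7832  87:3908
  88:7980  89:9454  90:10920  91:5409  92:5362  93:11508  94:4600  95:6851
  96:4926  97:1847  98:3319  99:12793  100:8648  101:397  102:9781  103:1912
  104:3119  105:7407  106:2215  107:12189  108:8506  109:9836  110:2743  111:4563
  112:11966  113:4191  114:6109
Giant step factor: 8999^(-115) ≡ 6070 (mod 13003).
Scan 1557·6070^i mod 13003 for i = 0, 1, …:
  i=0: 1557   i=1: 10812   i=2: 2699   i=3: 12153
  i=4: 2691   i=5: 2602
Match at i=5, j=34: x = 5·115 + 34 = 609.

609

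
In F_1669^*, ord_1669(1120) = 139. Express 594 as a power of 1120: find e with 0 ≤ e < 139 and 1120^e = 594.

Baby-step giant-step with m = ceil(sqrt(139)) = 12.
Baby table (1120^j mod 1669 for j=0..11):
  0:1  1:1120  2:981  3:518  4:1017  5:782  6:1284  7:1071
  8:1178  9:850  10:670  11:1019
Giant step factor: 1120^(-12) ≡ 1294 (mod 1669).
Scan 594·1294^i mod 1669 for i = 0, 1, …:
  i=0: 594   i=1: 896   i=2: 1138   i=3: 514
  i=4: 854   i=5: 198   i=6: 855   i=7: 1492
  i=8: 1284
Match at i=8, j=6: e = 8·12 + 6 = 102.

102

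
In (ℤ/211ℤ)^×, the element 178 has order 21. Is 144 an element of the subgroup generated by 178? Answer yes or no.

144 ∈ ⟨178⟩ iff 144^21 ≡ 1 (mod 211), since |⟨178⟩| = 21.
144^21 mod 211 = 1.
Since 1 = 1, 144 lies in the subgroup.

yes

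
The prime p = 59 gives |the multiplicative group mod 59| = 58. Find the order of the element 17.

The order of 17 must divide p − 1 = 58 = 2 · 29.
Divisors: 1, 2, 29, 58.
Check each in increasing order: 17^1 ≡ 17;  17^2 ≡ 53;  17^29 ≡ 1.
Smallest exponent giving 1 is 29.

29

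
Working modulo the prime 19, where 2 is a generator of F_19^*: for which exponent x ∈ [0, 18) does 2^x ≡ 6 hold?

14

Successive powers of 2 modulo 19:
  2^0=1  2^1=2  2^2=4  2^3=8  2^4=16  2^5=13
  2^6=7  2^7=14  2^8=9  2^9=18  2^10=17  2^11=15
  2^12=11  2^13=3  2^14=6
So 2^14 ≡ 6 (mod 19), giving x = 14.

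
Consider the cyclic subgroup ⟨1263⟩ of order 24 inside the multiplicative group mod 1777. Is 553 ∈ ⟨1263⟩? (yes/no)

no

553 ∈ ⟨1263⟩ iff 553^24 ≡ 1 (mod 1777), since |⟨1263⟩| = 24.
553^24 mod 1777 = 1265.
Since 1265 ≠ 1, 553 does not lie in the subgroup.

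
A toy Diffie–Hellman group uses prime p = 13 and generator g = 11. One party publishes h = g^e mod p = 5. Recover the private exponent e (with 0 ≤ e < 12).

3

Successive powers of 11 modulo 13:
  11^0=1  11^1=11  11^2=4  11^3=5
So 11^3 ≡ 5 (mod 13), giving e = 3.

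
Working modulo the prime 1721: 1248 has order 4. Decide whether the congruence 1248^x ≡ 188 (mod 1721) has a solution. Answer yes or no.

⟨1248⟩ has order 4; its elements mod 1721 are {1, 473, 1248, 1720}.
188 is not in this set.

no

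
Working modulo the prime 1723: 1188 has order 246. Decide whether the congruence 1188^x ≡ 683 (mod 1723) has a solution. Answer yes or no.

no

683 ∈ ⟨1188⟩ iff 683^246 ≡ 1 (mod 1723), since |⟨1188⟩| = 246.
683^246 mod 1723 = 189.
Since 189 ≠ 1, 683 does not lie in the subgroup.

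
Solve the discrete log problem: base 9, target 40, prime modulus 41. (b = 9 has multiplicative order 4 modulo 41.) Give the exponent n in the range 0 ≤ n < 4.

2

Successive powers of 9 modulo 41:
  9^0=1  9^1=9  9^2=40
So 9^2 ≡ 40 (mod 41), giving n = 2.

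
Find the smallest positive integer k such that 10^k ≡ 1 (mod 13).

6

The order of 10 must divide p − 1 = 12 = 2^2 · 3.
Divisors: 1, 2, 3, 4, 6, 12.
Check each in increasing order: 10^1 ≡ 10;  10^2 ≡ 9;  10^3 ≡ 12;  10^4 ≡ 3;  10^6 ≡ 1.
Smallest exponent giving 1 is 6.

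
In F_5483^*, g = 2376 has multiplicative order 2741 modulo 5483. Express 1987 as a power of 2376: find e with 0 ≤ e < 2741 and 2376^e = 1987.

Baby-step giant-step with m = ceil(sqrt(2741)) = 53.
Baby table (2376^j mod 5483 for j=0..52):
  0:1  1:2376  2:3369  3:5047  4:351  5:560  6:3674  7:488
  8:2575  9:4655  10:1069  11:1315  12:4613  13:5454  14:2375  15:993
  16:1678  17:787  18:209  19:3114  20:2297  21:2087  22:2080  23:1897
  24:246  25:3298  26:841  27:2404  28:4101  29:685  30:4592  31:4905
  32:2905  33:4666  34:5273  35:5476  36:5300  37:3832  38:3052  39:3026
  40:1563  41:1697  42:2067  43:3907  44:313  45:3483  46:1761  47:607
  48:203  49:5307  50:4015  51:4703  52:5457
Giant step factor: 2376^(-53) ≡ 3373 (mod 5483).
Scan 1987·3373^i mod 5483 for i = 0, 1, …:
  i=0: 1987   i=1: 1925   i=2: 1153   i=3: 1622
  i=4: 4455   i=5: 3295   i=6: 5477   i=7: 1694
  i=8: 576   i=9: 1866     …   i=30: 4329
  i=31: 488
Match at i=31, j=7: e = 31·53 + 7 = 1650.

1650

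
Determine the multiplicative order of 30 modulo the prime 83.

41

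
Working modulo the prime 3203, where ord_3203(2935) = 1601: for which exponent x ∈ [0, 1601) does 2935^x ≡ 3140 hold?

Baby-step giant-step with m = ceil(sqrt(1601)) = 41.
Baby table (2935^j mod 3203 for j=0..40):
  0:1  1:2935  2:1358  3:1198  4:2439  5:2963  6:260  7:786
  8:750  9:789  10:3149  11:1660  12:337  13:2571  14:2820  15:148
  16:1975  17:2398  18:1139  19:2236  20:2916  21:44  22:1020  23:2098
  24:1464  25:1617  26:2252  27:1831  28:2554  29:970  30:2686  31:827
  32:2574  33:2016  34:1019  35:2366  36:106  37:419  38:3016  39:2071
  40:2294
Giant step factor: 2935^(-41) ≡ 2733 (mod 3203).
Scan 3140·2733^i mod 3203 for i = 0, 1, …:
  i=0: 3140   i=1: 783   i=2: 335   i=3: 2700
  i=4: 2591   i=5: 2573   i=6: 1424   i=7: 147
  i=8: 1376   i=9: 286   i=10: 106
Match at i=10, j=36: x = 10·41 + 36 = 446.

446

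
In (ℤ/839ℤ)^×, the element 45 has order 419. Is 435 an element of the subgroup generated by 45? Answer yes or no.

435 ∈ ⟨45⟩ iff 435^419 ≡ 1 (mod 839), since |⟨45⟩| = 419.
435^419 mod 839 = 838.
Since 838 ≠ 1, 435 does not lie in the subgroup.

no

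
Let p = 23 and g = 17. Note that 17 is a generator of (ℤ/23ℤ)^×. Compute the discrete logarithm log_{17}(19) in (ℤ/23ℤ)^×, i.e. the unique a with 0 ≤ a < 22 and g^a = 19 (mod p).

21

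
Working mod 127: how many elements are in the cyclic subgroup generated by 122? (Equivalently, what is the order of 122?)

21

The order of 122 must divide p − 1 = 126 = 2 · 3^2 · 7.
Divisors: 1, 2, 3, 6, 7, 9, 14, 18, 21, 42, 63, 126.
Check each in increasing order: 122^1 ≡ 122;  122^2 ≡ 25;  122^3 ≡ 2;  122^6 ≡ 4;  122^7 ≡ 107;  122^9 ≡ 8;  122^14 ≡ 19;  122^18 ≡ 64;  122^21 ≡ 1.
Smallest exponent giving 1 is 21.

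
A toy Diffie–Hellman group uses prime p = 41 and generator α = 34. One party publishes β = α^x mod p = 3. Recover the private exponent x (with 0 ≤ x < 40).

Successive powers of 34 modulo 41:
  34^0=1  34^1=34  34^2=8  34^3=26  34^4=23  34^5=3
So 34^5 ≡ 3 (mod 41), giving x = 5.

5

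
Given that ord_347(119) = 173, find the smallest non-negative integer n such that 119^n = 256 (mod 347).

Baby-step giant-step with m = ceil(sqrt(173)) = 14.
Baby table (119^j mod 347 for j=0..13):
  0:1  1:119  2:281  3:127  4:192  5:293  6:167  7:94
  8:82  9:42  10:140  11:4  12:129  13:83
Giant step factor: 119^(-14) ≡ 222 (mod 347).
Scan 256·222^i mod 347 for i = 0, 1, …:
  i=0: 256   i=1: 271   i=2: 131   i=3: 281
Match at i=3, j=2: n = 3·14 + 2 = 44.

44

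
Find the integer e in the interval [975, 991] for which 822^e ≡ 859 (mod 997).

989

Compute 822^975 mod 997 = 20, then multiply by 822 repeatedly:
  822^975=20  822^976=488  822^977=342  822^978=967  822^979=265
  822^980=484  822^981=45  822^982=101  822^983=271  822^984=431
  822^985=347  822^986=92  822^987=849  822^988=975  822^989=859
Found 859 at exponent 989.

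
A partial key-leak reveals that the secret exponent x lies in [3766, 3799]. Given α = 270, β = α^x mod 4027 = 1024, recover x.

3798

Compute 270^3766 mod 4027 = 1871, then multiply by 270 repeatedly:
  270^3766=1871  270^3767=1795  270^3768=1410  270^3769=2162  270^3770=3852
  270^3771=1074  270^3772=36  270^3773=1666  270^3774=2823  270^3775=1107
  270^3776=892  270^3777=3247  270^3778=2831  270^3779=3267  270^3780=177
  270^3781=3493  270^3782=792  270^3783=409  270^3784=1701  270^3785=192
  270^3786=3516  270^3787=2975  270^3788=1877  270^3789=3415  270^3790=3894
  270^3791=333  270^3792=1316  270^3793=944  270^3794=1179  270^3795=197
  270^3796=839  270^3797=1018  270^3798=1024
Found 1024 at exponent 3798.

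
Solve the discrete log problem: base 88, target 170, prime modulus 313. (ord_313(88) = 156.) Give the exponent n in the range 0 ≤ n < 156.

Baby-step giant-step with m = ceil(sqrt(156)) = 13.
Baby table (88^j mod 313 for j=0..12):
  0:1  1:88  2:232  3:71  4:301  5:196  6:33  7:87
  8:144  9:152  10:230  11:208  12:150
Giant step factor: 88^(-13) ≡ 29 (mod 313).
Scan 170·29^i mod 313 for i = 0, 1, …:
  i=0: 170   i=1: 235   i=2: 242   i=3: 132
  i=4: 72   i=5: 210   i=6: 143   i=7: 78
  i=8: 71
Match at i=8, j=3: n = 8·13 + 3 = 107.

107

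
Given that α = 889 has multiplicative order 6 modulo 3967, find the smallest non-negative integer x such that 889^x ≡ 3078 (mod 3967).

Successive powers of 889 modulo 3967:
  889^0=1  889^1=889  889^2=888  889^3=3966  889^4=3078
So 889^4 ≡ 3078 (mod 3967), giving x = 4.

4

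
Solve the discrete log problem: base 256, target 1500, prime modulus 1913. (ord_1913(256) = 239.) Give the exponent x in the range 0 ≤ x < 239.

Baby-step giant-step with m = ceil(sqrt(239)) = 16.
Baby table (256^j mod 1913 for j=0..15):
  0:1  1:256  2:494  3:206  4:1085  5:375  6:350  7:1602
  8:730  9:1319  10:976  11:1166  12:68  13:191  14:1071  15:617
Giant step factor: 256^(-16) ≡ 1492 (mod 1913).
Scan 1500·1492^i mod 1913 for i = 0, 1, …:
  i=0: 1500   i=1: 1703   i=2: 412   i=3: 631
  i=4: 256
Match at i=4, j=1: x = 4·16 + 1 = 65.

65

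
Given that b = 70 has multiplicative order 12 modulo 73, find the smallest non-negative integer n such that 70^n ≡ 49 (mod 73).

Successive powers of 70 modulo 73:
  70^0=1  70^1=70  70^2=9  70^3=46  70^4=8  70^5=49
So 70^5 ≡ 49 (mod 73), giving n = 5.

5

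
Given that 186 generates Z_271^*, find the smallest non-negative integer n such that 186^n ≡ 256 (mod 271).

128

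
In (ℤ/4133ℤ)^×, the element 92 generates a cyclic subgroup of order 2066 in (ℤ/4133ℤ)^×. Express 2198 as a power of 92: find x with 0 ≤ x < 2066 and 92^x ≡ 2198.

Baby-step giant-step with m = ceil(sqrt(2066)) = 46.
Baby table (92^j mod 4133 for j=0..45):
  0:1  1:92  2:198  3:1684  4:2007  5:2792  6:618  7:3127
  8:2507  9:3329  10:426  11:1995  12:1688  13:2375  14:3584  15:3221
  16:2889  17:1276  18:1668  19:535  20:3757  21:2605  22:4079  23:3298
  24:1707  25:4123  26:3213  27:2153  28:3825  29:595  30:1011  31:2086
  32:1794  33:3861  34:3907  35:4006  36:715  37:3785  38:1048  39:1357
  40:854  41:41  42:3772  43:3985  44:2916  45:3760
Giant step factor: 92^(-46) ≡ 888 (mod 4133).
Scan 2198·888^i mod 4133 for i = 0, 1, …:
  i=0: 2198   i=1: 1048
Match at i=1, j=38: x = 1·46 + 38 = 84.

84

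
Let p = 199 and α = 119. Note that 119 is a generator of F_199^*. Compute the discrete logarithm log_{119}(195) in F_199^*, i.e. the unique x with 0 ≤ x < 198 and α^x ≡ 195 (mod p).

Baby-step giant-step with m = ceil(sqrt(198)) = 15.
Baby table (119^j mod 199 for j=0..14):
  0:1  1:119  2:32  3:27  4:29  5:68  6:132  7:186
  8:45  9:181  10:47  11:21  12:111  13:75  14:169
Giant step factor: 119^(-15) ≡ 83 (mod 199).
Scan 195·83^i mod 199 for i = 0, 1, …:
  i=0: 195   i=1: 66   i=2: 105   i=3: 158
  i=4: 179   i=5: 131   i=6: 127   i=7: 193
  i=8: 99   i=9: 58   i=10: 38   i=11: 169
Match at i=11, j=14: x = 11·15 + 14 = 179.

179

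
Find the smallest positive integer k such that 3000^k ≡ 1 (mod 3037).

1518

The order of 3000 must divide p − 1 = 3036 = 2^2 · 3 · 11 · 23.
Divisors: 1, 2, 3, 4, 6, 11, 12, 22, 23, 33, 44, 46, 66, 69, 92, 132, 138, 253, 276, 506, 759, 1012, 1518, 3036.
Check each in increasing order: 3000^1 ≡ 3000;  3000^2 ≡ 1369;  3000^3 ≡ 976;  3000^4 ≡ 332;  3000^6 ≡ 1995;  3000^11 ≡ 2010;  3000^12 ≡ 1555;  3000^22 ≡ 890;  3000^23 ≡ 477;  3000^33 ≡ 107;  3000^44 ≡ 2480;  3000^46 ≡ 2791;  3000^66 ≡ 2338;  3000^69 ≡ 1101;  3000^92 ≡ 2813;  3000^132 ≡ 2681;  3000^138 ≡ 438;  3000^253 ≡ 746;  3000^276 ≡ 513;  3000^506 ≡ 745;  3000^759 ≡ 3036;  3000^1012 ≡ 2291;  3000^1518 ≡ 1.
Smallest exponent giving 1 is 1518.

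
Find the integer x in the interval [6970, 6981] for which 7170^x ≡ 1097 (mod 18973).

Compute 7170^6970 mod 18973 = 2729, then multiply by 7170 repeatedly:
  7170^6970=2729  7170^6971=5767  7170^6972=7223  7170^6973=11593  7170^6974=1097
Found 1097 at exponent 6974.

6974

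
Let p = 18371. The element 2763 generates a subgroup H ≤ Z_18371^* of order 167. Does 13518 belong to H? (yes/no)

no

13518 ∈ ⟨2763⟩ iff 13518^167 ≡ 1 (mod 18371), since |⟨2763⟩| = 167.
13518^167 mod 18371 = 14763.
Since 14763 ≠ 1, 13518 does not lie in the subgroup.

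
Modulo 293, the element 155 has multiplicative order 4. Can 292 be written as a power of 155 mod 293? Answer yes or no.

yes

⟨155⟩ has order 4; its elements mod 293 are {1, 138, 155, 292}.
292 is in this set.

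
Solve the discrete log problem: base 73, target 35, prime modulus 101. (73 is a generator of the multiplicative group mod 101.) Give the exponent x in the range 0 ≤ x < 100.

53

Baby-step giant-step with m = ceil(sqrt(100)) = 10.
Baby table (73^j mod 101 for j=0..9):
  0:1  1:73  2:77  3:66  4:71  5:32  6:13  7:40
  8:92  9:50
Giant step factor: 73^(-10) ≡ 65 (mod 101).
Scan 35·65^i mod 101 for i = 0, 1, …:
  i=0: 35   i=1: 53   i=2: 11   i=3: 8
  i=4: 15   i=5: 66
Match at i=5, j=3: x = 5·10 + 3 = 53.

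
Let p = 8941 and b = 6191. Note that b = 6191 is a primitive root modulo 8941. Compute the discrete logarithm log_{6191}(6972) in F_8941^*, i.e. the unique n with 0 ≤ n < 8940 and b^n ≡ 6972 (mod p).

1415

Baby-step giant-step with m = ceil(sqrt(8940)) = 95.
Baby table (6191^j mod 8941 for j=0..94):
  0:1  1:6191  2:7355  3:7233  4:2975  5:8706  6:2498  7:6129
  8:7976  9:7214  10:1579  11:3076  12:8127  13:3250  14:3500  15:4457
  16:1361  17:3529  18:5176  19:72  20:7643  21:2041  22:2198  23:8557
  24:962  25:1036  26:3179  27:2048  28:830  29:6396  30:6888  31:3979
  32:1534  33:1652  34:7969  35:8582  36:3740  37:6091  38:5184  39:4895
  40:3896  41:6259  42:8116  43:6677  44:3064  45:5363  46:4400  47:6114
  48:4521  49:4181  50:376  51:3156  52:2711  53:1544  54:975  55:1050
  56:443  57:6667  58:3741  59:3341  60:3598  61:3187  62:6871  63:6024
  64:1673  65:3865  66:2099  67:3636  68:5979  69:249  70:3707  71:7431
  72:3876  73:7613  74:4072  75:5073  76:6151  77:1122  78:8086  79:8708
  80:5939  81:2957  82:4560  83:4223  84:1109  85:8072  86:2503  87:1320
  88:46  89:7615  90:7513  91:1901  92:2735  93:7072  94:7616
Giant step factor: 6191^(-95) ≡ 2262 (mod 8941).
Scan 6972·2262^i mod 8941 for i = 0, 1, …:
  i=0: 6972   i=1: 7681   i=2: 2059   i=3: 8138
  i=4: 7578   i=5: 1539   i=6: 3169   i=7: 6537
  i=8: 7221   i=9: 7636     …   i=13: 636
  i=14: 8072
Match at i=14, j=85: n = 14·95 + 85 = 1415.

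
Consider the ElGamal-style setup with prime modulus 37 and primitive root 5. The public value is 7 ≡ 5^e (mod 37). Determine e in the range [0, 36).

Successive powers of 5 modulo 37:
  5^0=1  5^1=5  5^2=25  5^3=14  5^4=33  5^5=17
  5^6=11  5^7=18  5^8=16  5^9=6  5^10=30  5^11=2
  5^12=10  5^13=13  5^14=28  5^15=29  5^16=34  5^17=22
  5^18=36  5^19=32  5^20=12  5^21=23  5^22=4  5^23=20
  5^24=26  5^25=19  5^26=21  5^27=31  5^28=7
So 5^28 ≡ 7 (mod 37), giving e = 28.

28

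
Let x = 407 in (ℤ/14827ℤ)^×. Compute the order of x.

7413

The order of 407 must divide p − 1 = 14826 = 2 · 3 · 7 · 353.
Divisors: 1, 2, 3, 6, 7, 14, 21, 42, 353, 706, 1059, 2118, 2471, 4942, 7413, 14826.
Check each in increasing order: 407^1 ≡ 407;  407^2 ≡ 2552;  407^3 ≡ 774;  407^6 ≡ 5996;  407^7 ≡ 8744;  407^14 ≡ 9524;  407^21 ≡ 9424;  407^42 ≡ 12873;  407^353 ≡ 7208;  407^706 ≡ 1456;  407^1059 ≡ 12159;  407^2118 ≡ 1264;  407^2471 ≡ 7134;  407^4942 ≡ 7692;  407^7413 ≡ 1.
Smallest exponent giving 1 is 7413.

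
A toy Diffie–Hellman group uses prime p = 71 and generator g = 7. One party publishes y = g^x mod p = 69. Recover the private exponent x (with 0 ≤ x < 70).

Baby-step giant-step with m = ceil(sqrt(70)) = 9.
Baby table (7^j mod 71 for j=0..8):
  0:1  1:7  2:49  3:59  4:58  5:51  6:2  7:14
  8:27
Giant step factor: 7^(-9) ≡ 68 (mod 71).
Scan 69·68^i mod 71 for i = 0, 1, …:
  i=0: 69   i=1: 6   i=2: 53   i=3: 54
  i=4: 51
Match at i=4, j=5: x = 4·9 + 5 = 41.

41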